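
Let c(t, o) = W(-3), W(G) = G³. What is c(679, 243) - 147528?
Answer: -147555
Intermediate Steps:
c(t, o) = -27 (c(t, o) = (-3)³ = -27)
c(679, 243) - 147528 = -27 - 147528 = -147555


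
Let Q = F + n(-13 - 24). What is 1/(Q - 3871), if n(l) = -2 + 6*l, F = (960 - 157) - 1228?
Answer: -1/4520 ≈ -0.00022124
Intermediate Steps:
F = -425 (F = 803 - 1228 = -425)
Q = -649 (Q = -425 + (-2 + 6*(-13 - 24)) = -425 + (-2 + 6*(-37)) = -425 + (-2 - 222) = -425 - 224 = -649)
1/(Q - 3871) = 1/(-649 - 3871) = 1/(-4520) = -1/4520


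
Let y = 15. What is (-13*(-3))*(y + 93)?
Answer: 4212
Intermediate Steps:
(-13*(-3))*(y + 93) = (-13*(-3))*(15 + 93) = 39*108 = 4212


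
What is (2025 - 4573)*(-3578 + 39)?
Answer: 9017372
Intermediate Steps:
(2025 - 4573)*(-3578 + 39) = -2548*(-3539) = 9017372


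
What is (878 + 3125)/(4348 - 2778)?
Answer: 4003/1570 ≈ 2.5497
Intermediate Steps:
(878 + 3125)/(4348 - 2778) = 4003/1570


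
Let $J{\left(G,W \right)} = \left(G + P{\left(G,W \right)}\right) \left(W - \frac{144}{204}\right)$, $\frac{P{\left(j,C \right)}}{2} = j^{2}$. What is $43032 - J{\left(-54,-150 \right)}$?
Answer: $\frac{15534780}{17} \approx 9.1381 \cdot 10^{5}$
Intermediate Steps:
$P{\left(j,C \right)} = 2 j^{2}$
$J{\left(G,W \right)} = \left(- \frac{12}{17} + W\right) \left(G + 2 G^{2}\right)$ ($J{\left(G,W \right)} = \left(G + 2 G^{2}\right) \left(W - \frac{144}{204}\right) = \left(G + 2 G^{2}\right) \left(W - \frac{12}{17}\right) = \left(G + 2 G^{2}\right) \left(- \frac{12}{17} + W\right) = \left(- \frac{12}{17} + W\right) \left(G + 2 G^{2}\right)$)
$43032 - J{\left(-54,-150 \right)} = 43032 - \frac{1}{17} \left(-54\right) \left(-12 - -1296 + 17 \left(-150\right) + 34 \left(-54\right) \left(-150\right)\right) = 43032 - \frac{1}{17} \left(-54\right) \left(-12 + 1296 - 2550 + 275400\right) = 43032 - \frac{1}{17} \left(-54\right) 274134 = 43032 - - \frac{14803236}{17} = 43032 + \frac{14803236}{17} = \frac{15534780}{17}$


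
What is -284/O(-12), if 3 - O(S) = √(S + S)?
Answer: -284/11 - 568*I*√6/33 ≈ -25.818 - 42.161*I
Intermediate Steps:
O(S) = 3 - √2*√S (O(S) = 3 - √(S + S) = 3 - √(2*S) = 3 - √2*√S)
-284/O(-12) = -284/(3 - √2*√(-12)) = -284/(3 - √2*2*I*√3) = -284/(3 - 2*I*√6)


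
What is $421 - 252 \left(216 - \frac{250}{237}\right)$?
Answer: $- \frac{4245869}{79} \approx -53745.0$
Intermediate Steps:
$421 - 252 \left(216 - \frac{250}{237}\right) = 421 - \frac{4279128}{79} = - \frac{4245869}{79}$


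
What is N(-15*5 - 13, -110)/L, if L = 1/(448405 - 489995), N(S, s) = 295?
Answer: -12269050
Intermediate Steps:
L = -1/41590 (L = 1/(-41590) = -1/41590 ≈ -2.4044e-5)
N(-15*5 - 13, -110)/L = 295/(-1/41590) = 295*(-41590) = -12269050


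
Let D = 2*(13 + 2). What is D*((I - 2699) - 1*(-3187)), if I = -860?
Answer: -11160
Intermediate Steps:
D = 30 (D = 2*15 = 30)
D*((I - 2699) - 1*(-3187)) = 30*((-860 - 2699) - 1*(-3187)) = 30*(-3559 + 3187) = 30*(-372) = -11160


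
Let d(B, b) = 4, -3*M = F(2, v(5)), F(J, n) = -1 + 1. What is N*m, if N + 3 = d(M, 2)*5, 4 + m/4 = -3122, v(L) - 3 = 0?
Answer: -212568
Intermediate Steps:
v(L) = 3 (v(L) = 3 + 0 = 3)
F(J, n) = 0
M = 0 (M = -⅓*0 = 0)
m = -12504 (m = -16 + 4*(-3122) = -16 - 12488 = -12504)
N = 17 (N = -3 + 4*5 = -3 + 20 = 17)
N*m = 17*(-12504) = -212568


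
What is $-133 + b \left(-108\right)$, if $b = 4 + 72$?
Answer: $-8341$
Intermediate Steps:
$b = 76$
$-133 + b \left(-108\right) = -133 + 76 \left(-108\right) = -133 - 8208 = -8341$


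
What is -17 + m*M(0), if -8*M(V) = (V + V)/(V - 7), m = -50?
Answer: -17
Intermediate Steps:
M(V) = -V/(4*(-7 + V)) (M(V) = -(V + V)/(8*(V - 7)) = -2*V/(8*(-7 + V)) = -V/(4*(-7 + V)))
-17 + m*M(0) = -17 - (-50)*0/(-28 + 4*0) = -17 - (-50)*0/(-28 + 0) = -17 - (-50)*0/(-28) = -17 - (-50)*0*(-1)/28 = -17 - 50*0 = -17 + 0 = -17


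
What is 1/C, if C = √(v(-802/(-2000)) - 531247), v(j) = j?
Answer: -10*I*√31434710/40865123 ≈ -0.001372*I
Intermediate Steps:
C = 13*I*√31434710/100 (C = √(-802/(-2000) - 531247) = √(-802*(-1/2000) - 531247) = √(401/1000 - 531247) = √(-531246599/1000) = 13*I*√31434710/100 ≈ 728.87*I)
1/C = 1/(13*I*√31434710/100) = -10*I*√31434710/40865123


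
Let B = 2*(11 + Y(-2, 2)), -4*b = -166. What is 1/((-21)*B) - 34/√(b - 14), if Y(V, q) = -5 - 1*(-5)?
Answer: -1/462 - 34*√110/55 ≈ -6.4857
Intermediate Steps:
b = 83/2 (b = -¼*(-166) = 83/2 ≈ 41.500)
Y(V, q) = 0 (Y(V, q) = -5 + 5 = 0)
B = 22 (B = 2*(11 + 0) = 2*11 = 22)
1/((-21)*B) - 34/√(b - 14) = 1/(-21*22) - 34/√(83/2 - 14) = -1/21*1/22 - 34*√110/55 = -1/462 - 34*√110/55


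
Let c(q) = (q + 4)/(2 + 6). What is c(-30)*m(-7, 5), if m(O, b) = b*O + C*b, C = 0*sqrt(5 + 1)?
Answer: 455/4 ≈ 113.75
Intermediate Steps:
C = 0 (C = 0*sqrt(6) = 0)
c(q) = 1/2 + q/8 (c(q) = (4 + q)/8 = (4 + q)*(1/8) = 1/2 + q/8)
m(O, b) = O*b (m(O, b) = b*O + 0*b = O*b + 0 = O*b)
c(-30)*m(-7, 5) = (1/2 + (1/8)*(-30))*(-7*5) = (1/2 - 15/4)*(-35) = -13/4*(-35) = 455/4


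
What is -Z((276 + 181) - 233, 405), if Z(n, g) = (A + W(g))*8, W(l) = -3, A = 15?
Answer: -96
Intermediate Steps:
Z(n, g) = 96 (Z(n, g) = (15 - 3)*8 = 12*8 = 96)
-Z((276 + 181) - 233, 405) = -1*96 = -96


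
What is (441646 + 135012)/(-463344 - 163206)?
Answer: -288329/313275 ≈ -0.92037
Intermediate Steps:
(441646 + 135012)/(-463344 - 163206) = 576658/(-626550) = 576658*(-1/626550) = -288329/313275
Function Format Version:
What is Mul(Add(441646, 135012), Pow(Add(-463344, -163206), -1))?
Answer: Rational(-288329, 313275) ≈ -0.92037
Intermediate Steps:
Mul(Add(441646, 135012), Pow(Add(-463344, -163206), -1)) = Mul(576658, Pow(-626550, -1)) = Mul(576658, Rational(-1, 626550)) = Rational(-288329, 313275)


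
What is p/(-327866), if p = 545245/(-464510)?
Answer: 109049/30459407132 ≈ 3.5801e-6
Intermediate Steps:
p = -109049/92902 (p = 545245*(-1/464510) = -109049/92902 ≈ -1.1738)
p/(-327866) = -109049/92902/(-327866) = -109049/92902*(-1/327866) = 109049/30459407132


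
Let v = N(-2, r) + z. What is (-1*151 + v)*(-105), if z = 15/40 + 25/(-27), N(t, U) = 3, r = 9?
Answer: 1123045/72 ≈ 15598.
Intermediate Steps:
z = -119/216 (z = 15*(1/40) + 25*(-1/27) = 3/8 - 25/27 = -119/216 ≈ -0.55093)
v = 529/216 (v = 3 - 119/216 = 529/216 ≈ 2.4491)
(-1*151 + v)*(-105) = (-1*151 + 529/216)*(-105) = (-151 + 529/216)*(-105) = -32087/216*(-105) = 1123045/72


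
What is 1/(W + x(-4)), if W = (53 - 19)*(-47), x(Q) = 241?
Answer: -1/1357 ≈ -0.00073692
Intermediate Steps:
W = -1598 (W = 34*(-47) = -1598)
1/(W + x(-4)) = 1/(-1598 + 241) = 1/(-1357) = -1/1357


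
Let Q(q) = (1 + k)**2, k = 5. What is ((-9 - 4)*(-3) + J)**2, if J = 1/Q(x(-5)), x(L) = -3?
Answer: 1974025/1296 ≈ 1523.2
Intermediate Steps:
Q(q) = 36 (Q(q) = (1 + 5)**2 = 6**2 = 36)
J = 1/36 ≈ 0.027778
((-9 - 4)*(-3) + J)**2 = ((-9 - 4)*(-3) + 1/36)**2 = (-13*(-3) + 1/36)**2 = (39 + 1/36)**2 = (1405/36)**2 = 1974025/1296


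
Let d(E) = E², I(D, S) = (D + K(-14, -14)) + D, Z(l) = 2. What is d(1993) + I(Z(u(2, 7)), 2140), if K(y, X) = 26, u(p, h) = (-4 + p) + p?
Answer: 3972079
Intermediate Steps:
u(p, h) = -4 + 2*p
I(D, S) = 26 + 2*D (I(D, S) = (D + 26) + D = (26 + D) + D = 26 + 2*D)
d(1993) + I(Z(u(2, 7)), 2140) = 1993² + (26 + 2*2) = 3972049 + (26 + 4) = 3972049 + 30 = 3972079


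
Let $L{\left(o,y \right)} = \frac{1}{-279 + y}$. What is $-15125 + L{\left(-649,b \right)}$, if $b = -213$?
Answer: $- \frac{7441501}{492} \approx -15125.0$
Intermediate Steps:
$-15125 + L{\left(-649,b \right)} = -15125 + \frac{1}{-279 - 213} = -15125 + \frac{1}{-492} = -15125 - \frac{1}{492} = - \frac{7441501}{492}$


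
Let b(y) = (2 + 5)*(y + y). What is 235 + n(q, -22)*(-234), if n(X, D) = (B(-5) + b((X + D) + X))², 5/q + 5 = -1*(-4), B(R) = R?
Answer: -48018671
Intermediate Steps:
b(y) = 14*y (b(y) = 7*(2*y) = 14*y)
q = -5 (q = 5/(-5 - 1*(-4)) = 5/(-5 + 4) = 5/(-1) = 5*(-1) = -5)
n(X, D) = (-5 + 14*D + 28*X)² (n(X, D) = (-5 + 14*((X + D) + X))² = (-5 + 14*((D + X) + X))² = (-5 + 14*(D + 2*X))² = (-5 + (14*D + 28*X))² = (-5 + 14*D + 28*X)²)
235 + n(q, -22)*(-234) = 235 + (-5 + 14*(-22) + 28*(-5))²*(-234) = 235 + (-5 - 308 - 140)²*(-234) = 235 + (-453)²*(-234) = 235 + 205209*(-234) = 235 - 48018906 = -48018671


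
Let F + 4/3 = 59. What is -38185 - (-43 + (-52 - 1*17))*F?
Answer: -95179/3 ≈ -31726.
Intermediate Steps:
F = 173/3 (F = -4/3 + 59 = 173/3 ≈ 57.667)
-38185 - (-43 + (-52 - 1*17))*F = -38185 - (-43 + (-52 - 1*17))*173/3 = -38185 - (-43 + (-52 - 17))*173/3 = -38185 - (-43 - 69)*173/3 = -38185 - (-112)*173/3 = -38185 - 1*(-19376/3) = -38185 + 19376/3 = -95179/3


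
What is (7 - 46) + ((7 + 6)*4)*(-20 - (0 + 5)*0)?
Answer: -1079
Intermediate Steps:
(7 - 46) + ((7 + 6)*4)*(-20 - (0 + 5)*0) = -39 + (13*4)*(-20 - 5*0) = -39 + 52*(-20 - 1*0) = -39 + 52*(-20 + 0) = -39 + 52*(-20) = -39 - 1040 = -1079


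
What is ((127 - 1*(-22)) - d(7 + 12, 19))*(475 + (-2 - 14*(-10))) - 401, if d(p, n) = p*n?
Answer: -130357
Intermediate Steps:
d(p, n) = n*p
((127 - 1*(-22)) - d(7 + 12, 19))*(475 + (-2 - 14*(-10))) - 401 = ((127 - 1*(-22)) - 19*(7 + 12))*(475 + (-2 - 14*(-10))) - 401 = ((127 + 22) - 19*19)*(475 + (-2 + 140)) - 401 = (149 - 1*361)*(475 + 138) - 401 = (149 - 361)*613 - 401 = -212*613 - 401 = -129956 - 401 = -130357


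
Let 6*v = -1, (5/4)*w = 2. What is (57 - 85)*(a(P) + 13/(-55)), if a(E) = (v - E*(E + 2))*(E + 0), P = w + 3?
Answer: 16246118/4125 ≈ 3938.5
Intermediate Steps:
w = 8/5 (w = (⅘)*2 = 8/5 ≈ 1.6000)
v = -⅙ (v = (⅙)*(-1) = -⅙ ≈ -0.16667)
P = 23/5 (P = 8/5 + 3 = 23/5 ≈ 4.6000)
a(E) = E*(-⅙ - E*(2 + E)) (a(E) = (-⅙ - E*(E + 2))*(E + 0) = (-⅙ - E*(2 + E))*E = E*(-⅙ - E*(2 + E)))
(57 - 85)*(a(P) + 13/(-55)) = (57 - 85)*(-1*23/5*(⅙ + (23/5)² + 2*(23/5)) + 13/(-55)) = -28*(-1*23/5*(⅙ + 529/25 + 46/5) + 13*(-1/55)) = -28*(-1*23/5*4579/150 - 13/55) = -28*(-105317/750 - 13/55) = -28*(-1160437/8250) = 16246118/4125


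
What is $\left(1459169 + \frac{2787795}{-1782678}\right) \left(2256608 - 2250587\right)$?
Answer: $\frac{5220659953381509}{594226} \approx 8.7856 \cdot 10^{9}$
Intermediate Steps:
$\left(1459169 + \frac{2787795}{-1782678}\right) \left(2256608 - 2250587\right) = \left(1459169 + 2787795 \left(- \frac{1}{1782678}\right)\right) 6021 = \left(1459169 - \frac{929265}{594226}\right) 6021 = \frac{867075228929}{594226} \cdot 6021 = \frac{5220659953381509}{594226}$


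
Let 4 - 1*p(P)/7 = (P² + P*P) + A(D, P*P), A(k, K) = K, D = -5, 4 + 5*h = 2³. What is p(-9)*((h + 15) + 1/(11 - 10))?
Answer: -140532/5 ≈ -28106.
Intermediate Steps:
h = ⅘ (h = -⅘ + (⅕)*2³ = -⅘ + (⅕)*8 = -⅘ + 8/5 = ⅘ ≈ 0.80000)
p(P) = 28 - 21*P² (p(P) = 28 - 7*((P² + P*P) + P*P) = 28 - 7*((P² + P²) + P²) = 28 - 7*(2*P² + P²) = 28 - 21*P²)
p(-9)*((h + 15) + 1/(11 - 10)) = (28 - 21*(-9)²)*((⅘ + 15) + 1/(11 - 10)) = (28 - 21*81)*(79/5 + 1/1) = (28 - 1701)*(79/5 + 1) = -1673*84/5 = -140532/5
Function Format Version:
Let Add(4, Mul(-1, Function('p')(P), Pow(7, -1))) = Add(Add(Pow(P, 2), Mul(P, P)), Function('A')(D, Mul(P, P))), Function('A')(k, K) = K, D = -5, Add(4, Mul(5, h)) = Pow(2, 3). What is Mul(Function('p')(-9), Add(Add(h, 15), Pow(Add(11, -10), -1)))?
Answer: Rational(-140532, 5) ≈ -28106.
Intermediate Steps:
h = Rational(4, 5) (h = Add(Rational(-4, 5), Mul(Rational(1, 5), Pow(2, 3))) = Add(Rational(-4, 5), Mul(Rational(1, 5), 8)) = Add(Rational(-4, 5), Rational(8, 5)) = Rational(4, 5) ≈ 0.80000)
Function('p')(P) = Add(28, Mul(-21, Pow(P, 2))) (Function('p')(P) = Add(28, Mul(-7, Add(Add(Pow(P, 2), Mul(P, P)), Mul(P, P)))) = Add(28, Mul(-7, Add(Add(Pow(P, 2), Pow(P, 2)), Pow(P, 2)))) = Add(28, Mul(-7, Add(Mul(2, Pow(P, 2)), Pow(P, 2)))) = Add(28, Mul(-7, Mul(3, Pow(P, 2)))) = Add(28, Mul(-21, Pow(P, 2))))
Mul(Function('p')(-9), Add(Add(h, 15), Pow(Add(11, -10), -1))) = Mul(Add(28, Mul(-21, Pow(-9, 2))), Add(Add(Rational(4, 5), 15), Pow(Add(11, -10), -1))) = Mul(Add(28, Mul(-21, 81)), Add(Rational(79, 5), Pow(1, -1))) = Mul(Add(28, -1701), Add(Rational(79, 5), 1)) = Mul(-1673, Rational(84, 5)) = Rational(-140532, 5)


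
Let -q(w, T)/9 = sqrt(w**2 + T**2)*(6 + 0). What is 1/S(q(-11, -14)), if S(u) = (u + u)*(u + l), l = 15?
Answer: 1/1848294 + 5*sqrt(317)/10546365564 ≈ 5.4948e-7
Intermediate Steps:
q(w, T) = -54*sqrt(T**2 + w**2) (q(w, T) = -9*sqrt(w**2 + T**2)*(6 + 0) = -9*sqrt(T**2 + w**2)*6 = -54*sqrt(T**2 + w**2))
S(u) = 2*u*(15 + u) (S(u) = (u + u)*(u + 15) = (2*u)*(15 + u) = 2*u*(15 + u))
1/S(q(-11, -14)) = 1/(2*(-54*sqrt((-14)**2 + (-11)**2))*(15 - 54*sqrt((-14)**2 + (-11)**2))) = 1/(2*(-54*sqrt(196 + 121))*(15 - 54*sqrt(196 + 121))) = 1/(2*(-54*sqrt(317))*(15 - 54*sqrt(317))) = 1/(-108*sqrt(317)*(15 - 54*sqrt(317))) = -sqrt(317)/(34236*(15 - 54*sqrt(317)))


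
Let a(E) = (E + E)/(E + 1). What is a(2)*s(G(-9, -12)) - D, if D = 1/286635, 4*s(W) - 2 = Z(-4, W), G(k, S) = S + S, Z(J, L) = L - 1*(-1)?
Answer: -2006446/286635 ≈ -7.0000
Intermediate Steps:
a(E) = 2*E/(1 + E) (a(E) = (2*E)/(1 + E) = 2*E/(1 + E))
Z(J, L) = 1 + L (Z(J, L) = L + 1 = 1 + L)
G(k, S) = 2*S
s(W) = 3/4 + W/4 (s(W) = 1/2 + (1 + W)/4 = 1/2 + (1/4 + W/4) = 3/4 + W/4)
D = 1/286635 ≈ 3.4888e-6
a(2)*s(G(-9, -12)) - D = (2*2/(1 + 2))*(3/4 + (2*(-12))/4) - 1*1/286635 = (2*2/3)*(3/4 + (1/4)*(-24)) - 1/286635 = (2*2*(1/3))*(3/4 - 6) - 1/286635 = (4/3)*(-21/4) - 1/286635 = -7 - 1/286635 = -2006446/286635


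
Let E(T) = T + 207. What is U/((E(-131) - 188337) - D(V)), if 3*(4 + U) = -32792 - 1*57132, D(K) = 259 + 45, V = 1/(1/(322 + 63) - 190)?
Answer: 89936/565695 ≈ 0.15898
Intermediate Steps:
E(T) = 207 + T
V = -385/73149 (V = 1/(1/385 - 190) = 1/(-73149/385) = -385/73149 ≈ -0.0052632)
D(K) = 304
U = -89936/3 (U = -4 + (-32792 - 1*57132)/3 = -4 + (-32792 - 57132)/3 = -4 + (1/3)*(-89924) = -4 - 89924/3 = -89936/3 ≈ -29979.)
U/((E(-131) - 188337) - D(V)) = -89936/(3*(((207 - 131) - 188337) - 1*304)) = -89936/(3*((76 - 188337) - 304)) = -89936/(3*(-188261 - 304)) = -89936/3/(-188565) = -89936/3*(-1/188565) = 89936/565695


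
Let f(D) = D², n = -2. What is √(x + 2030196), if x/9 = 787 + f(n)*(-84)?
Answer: √2034255 ≈ 1426.3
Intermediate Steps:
x = 4059 (x = 9*(787 + (-2)²*(-84)) = 9*(787 + 4*(-84)) = 9*(787 - 336) = 9*451 = 4059)
√(x + 2030196) = √(4059 + 2030196) = √2034255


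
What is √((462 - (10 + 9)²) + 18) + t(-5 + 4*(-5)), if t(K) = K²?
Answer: 625 + √119 ≈ 635.91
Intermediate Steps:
√((462 - (10 + 9)²) + 18) + t(-5 + 4*(-5)) = √((462 - (10 + 9)²) + 18) + (-5 + 4*(-5))² = √((462 - 1*19²) + 18) + (-5 - 20)² = √((462 - 1*361) + 18) + (-25)² = √((462 - 361) + 18) + 625 = √(101 + 18) + 625 = √119 + 625 = 625 + √119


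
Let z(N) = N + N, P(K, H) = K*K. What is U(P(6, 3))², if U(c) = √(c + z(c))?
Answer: 108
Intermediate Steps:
P(K, H) = K²
z(N) = 2*N
U(c) = √3*√c (U(c) = √(c + 2*c) = √(3*c) = √3*√c)
U(P(6, 3))² = (√3*√(6²))² = (√3*√36)² = (√3*6)² = (6*√3)² = 108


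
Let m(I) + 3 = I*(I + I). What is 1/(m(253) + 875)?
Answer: 1/128890 ≈ 7.7586e-6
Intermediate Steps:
m(I) = -3 + 2*I² (m(I) = -3 + I*(I + I) = -3 + I*(2*I) = -3 + 2*I²)
1/(m(253) + 875) = 1/((-3 + 2*253²) + 875) = 1/((-3 + 2*64009) + 875) = 1/((-3 + 128018) + 875) = 1/(128015 + 875) = 1/128890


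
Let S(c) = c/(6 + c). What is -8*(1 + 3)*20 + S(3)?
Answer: -1919/3 ≈ -639.67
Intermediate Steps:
-8*(1 + 3)*20 + S(3) = -8*(1 + 3)*20 + 3/(6 + 3) = -8*4*20 + 3/9 = -32*20 + 3*(⅑) = -640 + ⅓ = -1919/3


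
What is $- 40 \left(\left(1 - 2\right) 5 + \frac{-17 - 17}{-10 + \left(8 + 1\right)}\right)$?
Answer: $-1160$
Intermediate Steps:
$- 40 \left(\left(1 - 2\right) 5 + \frac{-17 - 17}{-10 + \left(8 + 1\right)}\right) = - 40 \left(\left(-1\right) 5 - \frac{34}{-10 + 9}\right) = - 40 \left(-5 - \frac{34}{-1}\right) = - 40 \left(-5 - -34\right) = - 40 \left(-5 + 34\right) = \left(-40\right) 29 = -1160$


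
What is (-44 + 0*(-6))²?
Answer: 1936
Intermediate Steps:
(-44 + 0*(-6))² = (-44 + 0)² = (-44)² = 1936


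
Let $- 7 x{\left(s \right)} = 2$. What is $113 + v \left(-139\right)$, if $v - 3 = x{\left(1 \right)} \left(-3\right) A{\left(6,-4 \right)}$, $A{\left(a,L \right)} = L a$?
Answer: $\frac{17888}{7} \approx 2555.4$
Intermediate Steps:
$x{\left(s \right)} = - \frac{2}{7}$ ($x{\left(s \right)} = \left(- \frac{1}{7}\right) 2 = - \frac{2}{7}$)
$v = - \frac{123}{7}$ ($v = 3 + \left(- \frac{2}{7}\right) \left(-3\right) \left(\left(-4\right) 6\right) = 3 + \frac{6}{7} \left(-24\right) = 3 - \frac{144}{7} = - \frac{123}{7} \approx -17.571$)
$113 + v \left(-139\right) = 113 - - \frac{17097}{7} = 113 + \frac{17097}{7} = \frac{17888}{7}$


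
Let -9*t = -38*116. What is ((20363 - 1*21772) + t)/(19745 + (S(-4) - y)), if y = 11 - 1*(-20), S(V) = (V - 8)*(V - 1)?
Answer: -8273/177966 ≈ -0.046486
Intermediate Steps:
t = 4408/9 (t = -(-38)*116/9 = -⅑*(-4408) = 4408/9 ≈ 489.78)
S(V) = (-1 + V)*(-8 + V) (S(V) = (-8 + V)*(-1 + V) = (-1 + V)*(-8 + V))
y = 31 (y = 11 + 20 = 31)
((20363 - 1*21772) + t)/(19745 + (S(-4) - y)) = ((20363 - 1*21772) + 4408/9)/(19745 + ((8 + (-4)² - 9*(-4)) - 1*31)) = ((20363 - 21772) + 4408/9)/(19745 + ((8 + 16 + 36) - 31)) = (-1409 + 4408/9)/(19745 + (60 - 31)) = -8273/(9*(19745 + 29)) = -8273/9/19774 = -8273/9*1/19774 = -8273/177966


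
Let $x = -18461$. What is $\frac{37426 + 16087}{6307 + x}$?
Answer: $- \frac{907}{206} \approx -4.4029$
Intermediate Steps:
$\frac{37426 + 16087}{6307 + x} = \frac{37426 + 16087}{6307 - 18461} = \frac{53513}{-12154} = 53513 \left(- \frac{1}{12154}\right) = - \frac{907}{206}$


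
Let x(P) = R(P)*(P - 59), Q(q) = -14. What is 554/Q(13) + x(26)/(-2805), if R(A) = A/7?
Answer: -23519/595 ≈ -39.528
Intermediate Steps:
R(A) = A/7 (R(A) = A*(⅐) = A/7)
x(P) = P*(-59 + P)/7 (x(P) = (P/7)*(P - 59) = (P/7)*(-59 + P) = P*(-59 + P)/7)
554/Q(13) + x(26)/(-2805) = 554/(-14) + ((⅐)*26*(-59 + 26))/(-2805) = 554*(-1/14) + ((⅐)*26*(-33))*(-1/2805) = -277/7 - 858/7*(-1/2805) = -277/7 + 26/595 = -23519/595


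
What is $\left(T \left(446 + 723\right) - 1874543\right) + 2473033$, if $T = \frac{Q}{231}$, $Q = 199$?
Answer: $\frac{19783403}{33} \approx 5.995 \cdot 10^{5}$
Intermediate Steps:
$T = \frac{199}{231} \approx 0.86147$
$\left(T \left(446 + 723\right) - 1874543\right) + 2473033 = \left(\frac{199 \left(446 + 723\right)}{231} - 1874543\right) + 2473033 = \left(\frac{199}{231} \cdot 1169 - 1874543\right) + 2473033 = \left(\frac{33233}{33} - 1874543\right) + 2473033 = - \frac{61826686}{33} + 2473033 = \frac{19783403}{33}$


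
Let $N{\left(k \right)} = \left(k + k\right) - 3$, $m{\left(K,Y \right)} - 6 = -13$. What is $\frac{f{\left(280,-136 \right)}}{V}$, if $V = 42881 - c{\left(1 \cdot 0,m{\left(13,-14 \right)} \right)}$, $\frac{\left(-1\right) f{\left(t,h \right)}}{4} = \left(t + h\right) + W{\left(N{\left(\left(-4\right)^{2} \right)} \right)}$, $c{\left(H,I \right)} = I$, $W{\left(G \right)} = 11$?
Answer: $- \frac{155}{10722} \approx -0.014456$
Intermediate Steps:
$m{\left(K,Y \right)} = -7$ ($m{\left(K,Y \right)} = 6 - 13 = -7$)
$N{\left(k \right)} = -3 + 2 k$ ($N{\left(k \right)} = 2 k - 3 = -3 + 2 k$)
$f{\left(t,h \right)} = -44 - 4 h - 4 t$ ($f{\left(t,h \right)} = - 4 \left(\left(t + h\right) + 11\right) = - 4 \left(\left(h + t\right) + 11\right) = - 4 \left(11 + h + t\right) = -44 - 4 h - 4 t$)
$V = 42888$ ($V = 42881 - -7 = 42881 + 7 = 42888$)
$\frac{f{\left(280,-136 \right)}}{V} = \frac{-44 - -544 - 1120}{42888} = \left(-44 + 544 - 1120\right) \frac{1}{42888} = \left(-620\right) \frac{1}{42888} = - \frac{155}{10722}$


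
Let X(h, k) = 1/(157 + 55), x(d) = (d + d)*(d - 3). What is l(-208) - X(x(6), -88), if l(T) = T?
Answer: -44097/212 ≈ -208.00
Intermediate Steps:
x(d) = 2*d*(-3 + d) (x(d) = (2*d)*(-3 + d) = 2*d*(-3 + d))
X(h, k) = 1/212
l(-208) - X(x(6), -88) = -208 - 1*1/212 = -208 - 1/212 = -44097/212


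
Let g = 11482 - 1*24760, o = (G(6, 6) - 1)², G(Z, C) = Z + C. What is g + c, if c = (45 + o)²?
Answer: 14278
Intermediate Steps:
G(Z, C) = C + Z
o = 121 (o = ((6 + 6) - 1)² = (12 - 1)² = 11² = 121)
g = -13278 (g = 11482 - 24760 = -13278)
c = 27556 (c = (45 + 121)² = 166² = 27556)
g + c = -13278 + 27556 = 14278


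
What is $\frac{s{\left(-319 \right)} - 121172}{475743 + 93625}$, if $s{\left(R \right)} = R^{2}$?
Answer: $- \frac{19411}{569368} \approx -0.034092$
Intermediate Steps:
$\frac{s{\left(-319 \right)} - 121172}{475743 + 93625} = \frac{\left(-319\right)^{2} - 121172}{475743 + 93625} = \frac{101761 - 121172}{569368} = \left(-19411\right) \frac{1}{569368} = - \frac{19411}{569368}$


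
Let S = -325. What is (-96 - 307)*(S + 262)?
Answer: 25389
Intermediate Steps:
(-96 - 307)*(S + 262) = (-96 - 307)*(-325 + 262) = -403*(-63) = 25389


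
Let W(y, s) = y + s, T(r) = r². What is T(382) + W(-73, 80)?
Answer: 145931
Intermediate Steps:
W(y, s) = s + y
T(382) + W(-73, 80) = 382² + (80 - 73) = 145924 + 7 = 145931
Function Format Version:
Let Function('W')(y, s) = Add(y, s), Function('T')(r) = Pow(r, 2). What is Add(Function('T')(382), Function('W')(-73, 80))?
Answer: 145931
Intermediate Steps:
Function('W')(y, s) = Add(s, y)
Add(Function('T')(382), Function('W')(-73, 80)) = Add(Pow(382, 2), Add(80, -73)) = Add(145924, 7) = 145931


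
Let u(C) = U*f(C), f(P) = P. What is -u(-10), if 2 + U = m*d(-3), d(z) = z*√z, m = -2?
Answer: -20 + 60*I*√3 ≈ -20.0 + 103.92*I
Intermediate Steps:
d(z) = z^(3/2)
U = -2 + 6*I*√3 (U = -2 - (-6)*I*√3 = -2 + 6*I*√3 ≈ -2.0 + 10.392*I)
u(C) = C*(-2 + 6*I*√3) (u(C) = (-2 + 6*I*√3)*C = C*(-2 + 6*I*√3))
-u(-10) = -2*(-10)*(-1 + 3*I*√3) = -(20 - 60*I*√3) = -20 + 60*I*√3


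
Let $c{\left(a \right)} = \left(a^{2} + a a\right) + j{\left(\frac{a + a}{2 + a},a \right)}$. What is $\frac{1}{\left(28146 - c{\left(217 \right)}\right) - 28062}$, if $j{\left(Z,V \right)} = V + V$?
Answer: $- \frac{1}{94528} \approx -1.0579 \cdot 10^{-5}$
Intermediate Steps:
$j{\left(Z,V \right)} = 2 V$
$c{\left(a \right)} = 2 a + 2 a^{2}$ ($c{\left(a \right)} = \left(a^{2} + a a\right) + 2 a = \left(a^{2} + a^{2}\right) + 2 a = 2 a^{2} + 2 a = 2 a + 2 a^{2}$)
$\frac{1}{\left(28146 - c{\left(217 \right)}\right) - 28062} = \frac{1}{\left(28146 - 2 \cdot 217 \left(1 + 217\right)\right) - 28062} = \frac{1}{\left(28146 - 2 \cdot 217 \cdot 218\right) - 28062} = \frac{1}{\left(28146 - 94612\right) - 28062} = \frac{1}{-66466 - 28062} = \frac{1}{-94528} = - \frac{1}{94528}$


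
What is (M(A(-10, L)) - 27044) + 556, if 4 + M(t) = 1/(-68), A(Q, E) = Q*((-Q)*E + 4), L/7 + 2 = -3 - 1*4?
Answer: -1801457/68 ≈ -26492.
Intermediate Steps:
L = -63 (L = -14 + 7*(-3 - 1*4) = -14 + 7*(-3 - 4) = -14 + 7*(-7) = -14 - 49 = -63)
A(Q, E) = Q*(4 - E*Q) (A(Q, E) = Q*(-E*Q + 4) = Q*(4 - E*Q))
M(t) = -273/68 (M(t) = -4 + 1/(-68) = -4 - 1/68 = -273/68)
(M(A(-10, L)) - 27044) + 556 = (-273/68 - 27044) + 556 = -1839265/68 + 556 = -1801457/68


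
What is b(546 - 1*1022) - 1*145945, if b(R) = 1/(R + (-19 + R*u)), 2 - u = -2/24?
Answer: -650914703/4460 ≈ -1.4595e+5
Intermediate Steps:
u = 25/12 (u = 2 - (-2)/24 = 2 - 1*(-1/12) = 2 + 1/12 = 25/12 ≈ 2.0833)
b(R) = 1/(-19 + 37*R/12) (b(R) = 1/(R + (-19 + R*(25/12))) = 1/(R + (-19 + 25*R/12)) = 1/(-19 + 37*R/12))
b(546 - 1*1022) - 1*145945 = 12/(-228 + 37*(546 - 1*1022)) - 1*145945 = 12/(-228 + 37*(546 - 1022)) - 145945 = 12/(-228 + 37*(-476)) - 145945 = 12/(-228 - 17612) - 145945 = 12/(-17840) - 145945 = 12*(-1/17840) - 145945 = -3/4460 - 145945 = -650914703/4460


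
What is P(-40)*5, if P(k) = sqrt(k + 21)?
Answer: 5*I*sqrt(19) ≈ 21.794*I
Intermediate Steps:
P(k) = sqrt(21 + k)
P(-40)*5 = sqrt(21 - 40)*5 = sqrt(-19)*5 = (I*sqrt(19))*5 = 5*I*sqrt(19)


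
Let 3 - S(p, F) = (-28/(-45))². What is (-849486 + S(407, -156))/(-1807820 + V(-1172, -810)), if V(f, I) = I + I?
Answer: 1720203859/3664116000 ≈ 0.46947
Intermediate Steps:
V(f, I) = 2*I
S(p, F) = 5291/2025 (S(p, F) = 3 - (-28/(-45))² = 3 - (-28*(-1/45))² = 3 - (28/45)² = 3 - 1*784/2025 = 3 - 784/2025 = 5291/2025)
(-849486 + S(407, -156))/(-1807820 + V(-1172, -810)) = (-849486 + 5291/2025)/(-1807820 + 2*(-810)) = -1720203859/(2025*(-1807820 - 1620)) = -1720203859/2025/(-1809440) = -1720203859/2025*(-1/1809440) = 1720203859/3664116000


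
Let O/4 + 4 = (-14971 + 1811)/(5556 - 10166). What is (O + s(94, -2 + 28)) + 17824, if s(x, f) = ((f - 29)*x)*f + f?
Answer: 4846686/461 ≈ 10513.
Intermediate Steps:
O = -2112/461 (O = -16 + 4*((-14971 + 1811)/(5556 - 10166)) = -16 + 4*(-13160/(-4610)) = -16 + 4*(-13160*(-1/4610)) = -16 + 4*(1316/461) = -16 + 5264/461 = -2112/461 ≈ -4.5813)
s(x, f) = f + f*x*(-29 + f) (s(x, f) = ((-29 + f)*x)*f + f = (x*(-29 + f))*f + f = f*x*(-29 + f) + f = f + f*x*(-29 + f))
(O + s(94, -2 + 28)) + 17824 = (-2112/461 + (-2 + 28)*(1 - 29*94 + (-2 + 28)*94)) + 17824 = (-2112/461 + 26*(1 - 2726 + 26*94)) + 17824 = (-2112/461 + 26*(1 - 2726 + 2444)) + 17824 = (-2112/461 + 26*(-281)) + 17824 = (-2112/461 - 7306) + 17824 = -3370178/461 + 17824 = 4846686/461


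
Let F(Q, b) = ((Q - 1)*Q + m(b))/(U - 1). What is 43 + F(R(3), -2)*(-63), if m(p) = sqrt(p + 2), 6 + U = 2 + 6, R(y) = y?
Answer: -335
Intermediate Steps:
U = 2 (U = -6 + (2 + 6) = -6 + 8 = 2)
m(p) = sqrt(2 + p)
F(Q, b) = sqrt(2 + b) + Q*(-1 + Q) (F(Q, b) = ((Q - 1)*Q + sqrt(2 + b))/(2 - 1) = ((-1 + Q)*Q + sqrt(2 + b))/1 = (Q*(-1 + Q) + sqrt(2 + b))*1 = (sqrt(2 + b) + Q*(-1 + Q))*1 = sqrt(2 + b) + Q*(-1 + Q))
43 + F(R(3), -2)*(-63) = 43 + (3**2 + sqrt(2 - 2) - 1*3)*(-63) = 43 + (9 + sqrt(0) - 3)*(-63) = 43 + (9 + 0 - 3)*(-63) = 43 + 6*(-63) = 43 - 378 = -335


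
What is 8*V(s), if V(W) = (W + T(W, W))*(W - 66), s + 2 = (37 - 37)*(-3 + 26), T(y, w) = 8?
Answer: -3264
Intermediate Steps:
s = -2 (s = -2 + (37 - 37)*(-3 + 26) = -2 + 0*23 = -2 + 0 = -2)
V(W) = (-66 + W)*(8 + W) (V(W) = (W + 8)*(W - 66) = (8 + W)*(-66 + W) = (-66 + W)*(8 + W))
8*V(s) = 8*(-528 + (-2)² - 58*(-2)) = 8*(-528 + 4 + 116) = 8*(-408) = -3264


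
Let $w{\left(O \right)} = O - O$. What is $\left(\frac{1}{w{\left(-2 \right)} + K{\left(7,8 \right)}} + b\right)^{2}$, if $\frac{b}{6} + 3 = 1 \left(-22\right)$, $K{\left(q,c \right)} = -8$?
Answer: $\frac{1442401}{64} \approx 22538.0$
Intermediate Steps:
$w{\left(O \right)} = 0$
$b = -150$ ($b = -18 + 6 \cdot 1 \left(-22\right) = -18 + 6 \left(-22\right) = -18 - 132 = -150$)
$\left(\frac{1}{w{\left(-2 \right)} + K{\left(7,8 \right)}} + b\right)^{2} = \left(\frac{1}{0 - 8} - 150\right)^{2} = \left(\frac{1}{-8} - 150\right)^{2} = \left(- \frac{1}{8} - 150\right)^{2} = \left(- \frac{1201}{8}\right)^{2} = \frac{1442401}{64}$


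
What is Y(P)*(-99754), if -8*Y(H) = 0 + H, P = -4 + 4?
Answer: 0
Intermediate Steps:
P = 0
Y(H) = -H/8 (Y(H) = -(0 + H)/8 = -H/8)
Y(P)*(-99754) = -⅛*0*(-99754) = 0*(-99754) = 0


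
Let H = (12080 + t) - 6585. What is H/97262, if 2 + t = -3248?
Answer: 2245/97262 ≈ 0.023082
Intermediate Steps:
t = -3250 (t = -2 - 3248 = -3250)
H = 2245 (H = (12080 - 3250) - 6585 = 8830 - 6585 = 2245)
H/97262 = 2245/97262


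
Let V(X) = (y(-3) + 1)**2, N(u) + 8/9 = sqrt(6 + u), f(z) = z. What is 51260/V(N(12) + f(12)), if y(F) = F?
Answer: 12815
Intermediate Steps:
N(u) = -8/9 + sqrt(6 + u)
V(X) = 4 (V(X) = (-3 + 1)**2 = (-2)**2 = 4)
51260/V(N(12) + f(12)) = 51260/4 = 51260*(1/4) = 12815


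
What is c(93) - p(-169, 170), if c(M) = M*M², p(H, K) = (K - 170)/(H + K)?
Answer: 804357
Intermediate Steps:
p(H, K) = (-170 + K)/(H + K)
c(M) = M³
c(93) - p(-169, 170) = 93³ - (-170 + 170)/(-169 + 170) = 804357 - 0/1 = 804357 - 0 = 804357 - 1*0 = 804357 + 0 = 804357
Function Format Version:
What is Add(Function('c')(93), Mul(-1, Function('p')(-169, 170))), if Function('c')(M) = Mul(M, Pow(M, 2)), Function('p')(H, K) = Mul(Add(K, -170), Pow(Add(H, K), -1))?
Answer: 804357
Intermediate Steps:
Function('p')(H, K) = Mul(Pow(Add(H, K), -1), Add(-170, K)) (Function('p')(H, K) = Mul(Add(-170, K), Pow(Add(H, K), -1)) = Mul(Pow(Add(H, K), -1), Add(-170, K)))
Function('c')(M) = Pow(M, 3)
Add(Function('c')(93), Mul(-1, Function('p')(-169, 170))) = Add(Pow(93, 3), Mul(-1, Mul(Pow(Add(-169, 170), -1), Add(-170, 170)))) = Add(804357, Mul(-1, Mul(Pow(1, -1), 0))) = Add(804357, Mul(-1, Mul(1, 0))) = Add(804357, Mul(-1, 0)) = Add(804357, 0) = 804357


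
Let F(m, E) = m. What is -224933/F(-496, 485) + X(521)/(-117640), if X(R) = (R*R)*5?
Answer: 644698611/1458736 ≈ 441.96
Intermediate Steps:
X(R) = 5*R**2 (X(R) = R**2*5 = 5*R**2)
-224933/F(-496, 485) + X(521)/(-117640) = -224933/(-496) + (5*521**2)/(-117640) = -224933*(-1/496) + (5*271441)*(-1/117640) = 224933/496 + 1357205*(-1/117640) = 224933/496 - 271441/23528 = 644698611/1458736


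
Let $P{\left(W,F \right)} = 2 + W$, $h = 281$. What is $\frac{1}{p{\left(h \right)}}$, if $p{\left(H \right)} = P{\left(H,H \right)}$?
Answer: $\frac{1}{283} \approx 0.0035336$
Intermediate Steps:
$p{\left(H \right)} = 2 + H$
$\frac{1}{p{\left(h \right)}} = \frac{1}{2 + 281} = \frac{1}{283}$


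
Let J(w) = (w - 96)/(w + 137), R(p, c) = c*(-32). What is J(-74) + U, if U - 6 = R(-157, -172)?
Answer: 346960/63 ≈ 5507.3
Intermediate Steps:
R(p, c) = -32*c
J(w) = (-96 + w)/(137 + w)
U = 5510 (U = 6 - 32*(-172) = 6 + 5504 = 5510)
J(-74) + U = (-96 - 74)/(137 - 74) + 5510 = -170/63 + 5510 = 346960/63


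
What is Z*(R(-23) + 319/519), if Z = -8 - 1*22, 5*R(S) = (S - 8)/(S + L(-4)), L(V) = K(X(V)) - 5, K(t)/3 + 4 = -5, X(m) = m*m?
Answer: -207628/9515 ≈ -21.821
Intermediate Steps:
X(m) = m²
K(t) = -27 (K(t) = -12 + 3*(-5) = -12 - 15 = -27)
L(V) = -32 (L(V) = -27 - 5 = -32)
R(S) = (-8 + S)/(5*(-32 + S)) (R(S) = ((S - 8)/(S - 32))/5 = ((-8 + S)/(-32 + S))/5 = (-8 + S)/(5*(-32 + S)))
Z = -30 (Z = -8 - 22 = -30)
Z*(R(-23) + 319/519) = -30*((-8 - 23)/(5*(-32 - 23)) + 319/519) = -30*((⅕)*(-31)/(-55) + 319*(1/519)) = -30*((⅕)*(-1/55)*(-31) + 319/519) = -30*(31/275 + 319/519) = -30*103814/142725 = -207628/9515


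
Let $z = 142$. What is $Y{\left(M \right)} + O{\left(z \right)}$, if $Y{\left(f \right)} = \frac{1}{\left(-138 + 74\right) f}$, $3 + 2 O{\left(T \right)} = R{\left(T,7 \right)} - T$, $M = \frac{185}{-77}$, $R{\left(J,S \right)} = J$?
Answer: $- \frac{17683}{11840} \approx -1.4935$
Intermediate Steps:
$M = - \frac{185}{77}$ ($M = 185 \left(- \frac{1}{77}\right) = - \frac{185}{77} \approx -2.4026$)
$O{\left(T \right)} = - \frac{3}{2}$ ($O{\left(T \right)} = - \frac{3}{2} + \frac{T - T}{2} = - \frac{3}{2} + \frac{1}{2} \cdot 0 = - \frac{3}{2} + 0 = - \frac{3}{2}$)
$Y{\left(f \right)} = - \frac{1}{64 f}$ ($Y{\left(f \right)} = \frac{1}{\left(-64\right) f} = - \frac{1}{64 f}$)
$Y{\left(M \right)} + O{\left(z \right)} = - \frac{1}{64 \left(- \frac{185}{77}\right)} - \frac{3}{2} = \left(- \frac{1}{64}\right) \left(- \frac{77}{185}\right) - \frac{3}{2} = \frac{77}{11840} - \frac{3}{2} = - \frac{17683}{11840}$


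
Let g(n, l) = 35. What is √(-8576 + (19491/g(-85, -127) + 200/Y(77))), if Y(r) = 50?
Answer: I*√9818515/35 ≈ 89.527*I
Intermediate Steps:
√(-8576 + (19491/g(-85, -127) + 200/Y(77))) = √(-8576 + (19491/35 + 200/50)) = √(-8576 + (19491*(1/35) + 200*(1/50))) = √(-8576 + (19491/35 + 4)) = √(-8576 + 19631/35) = √(-280529/35) = I*√9818515/35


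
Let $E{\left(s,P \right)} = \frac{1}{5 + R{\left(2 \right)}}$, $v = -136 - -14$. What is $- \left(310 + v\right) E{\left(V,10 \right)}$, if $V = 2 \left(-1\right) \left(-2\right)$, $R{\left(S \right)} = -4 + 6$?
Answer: $- \frac{188}{7} \approx -26.857$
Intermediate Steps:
$R{\left(S \right)} = 2$
$v = -122$ ($v = -136 + 14 = -122$)
$V = 4$ ($V = \left(-2\right) \left(-2\right) = 4$)
$E{\left(s,P \right)} = \frac{1}{7}$ ($E{\left(s,P \right)} = \frac{1}{5 + 2} = \frac{1}{7}$)
$- \left(310 + v\right) E{\left(V,10 \right)} = - \frac{310 - 122}{7} = - \frac{188}{7}$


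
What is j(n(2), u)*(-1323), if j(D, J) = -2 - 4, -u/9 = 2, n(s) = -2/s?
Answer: 7938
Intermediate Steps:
u = -18 (u = -9*2 = -18)
j(D, J) = -6
j(n(2), u)*(-1323) = -6*(-1323) = 7938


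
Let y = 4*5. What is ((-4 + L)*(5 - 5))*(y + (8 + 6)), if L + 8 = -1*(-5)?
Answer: 0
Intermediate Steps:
y = 20
L = -3 (L = -8 - 1*(-5) = -8 + 5 = -3)
((-4 + L)*(5 - 5))*(y + (8 + 6)) = ((-4 - 3)*(5 - 5))*(20 + (8 + 6)) = (-7*0)*(20 + 14) = 0*34 = 0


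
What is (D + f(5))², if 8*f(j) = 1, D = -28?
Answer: 49729/64 ≈ 777.02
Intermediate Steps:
f(j) = ⅛ (f(j) = (⅛)*1 = ⅛)
(D + f(5))² = (-28 + ⅛)² = (-223/8)² = 49729/64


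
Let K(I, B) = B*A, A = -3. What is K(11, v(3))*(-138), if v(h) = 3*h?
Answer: 3726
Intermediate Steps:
K(I, B) = -3*B (K(I, B) = B*(-3) = -3*B)
K(11, v(3))*(-138) = -9*3*(-138) = -3*9*(-138) = -27*(-138) = 3726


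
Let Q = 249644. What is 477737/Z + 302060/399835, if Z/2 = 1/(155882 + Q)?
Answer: 7746194362758489/79967 ≈ 9.6867e+10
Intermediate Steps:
Z = 1/202763 (Z = 2/(155882 + 249644) = 2/405526 = 2*(1/405526) = 1/202763 ≈ 4.9319e-6)
477737/Z + 302060/399835 = 477737/(1/202763) + 302060/399835 = 477737*202763 + 302060*(1/399835) = 96867387331 + 60412/79967 = 7746194362758489/79967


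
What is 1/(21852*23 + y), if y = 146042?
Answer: 1/648638 ≈ 1.5417e-6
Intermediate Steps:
1/(21852*23 + y) = 1/(21852*23 + 146042) = 1/(502596 + 146042) = 1/648638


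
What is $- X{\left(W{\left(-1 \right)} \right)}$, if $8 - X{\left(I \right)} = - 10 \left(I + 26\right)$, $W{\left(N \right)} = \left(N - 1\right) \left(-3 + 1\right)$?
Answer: $-308$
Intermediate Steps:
$W{\left(N \right)} = 2 - 2 N$ ($W{\left(N \right)} = \left(-1 + N\right) \left(-2\right) = 2 - 2 N$)
$X{\left(I \right)} = 268 + 10 I$ ($X{\left(I \right)} = 8 - - 10 \left(I + 26\right) = 8 - - 10 \left(26 + I\right) = 8 - \left(-260 - 10 I\right) = 8 + \left(260 + 10 I\right) = 268 + 10 I$)
$- X{\left(W{\left(-1 \right)} \right)} = - (268 + 10 \left(2 - -2\right)) = - (268 + 10 \left(2 + 2\right)) = - (268 + 10 \cdot 4) = - (268 + 40) = \left(-1\right) 308 = -308$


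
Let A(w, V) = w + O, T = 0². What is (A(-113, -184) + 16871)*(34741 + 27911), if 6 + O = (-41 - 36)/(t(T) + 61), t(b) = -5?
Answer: 2098920315/2 ≈ 1.0495e+9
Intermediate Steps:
T = 0
O = -59/8 (O = -6 + (-41 - 36)/(-5 + 61) = -6 - 77/56 = -6 - 77*1/56 = -6 - 11/8 = -59/8 ≈ -7.3750)
A(w, V) = -59/8 + w (A(w, V) = w - 59/8 = -59/8 + w)
(A(-113, -184) + 16871)*(34741 + 27911) = ((-59/8 - 113) + 16871)*(34741 + 27911) = (-963/8 + 16871)*62652 = (134005/8)*62652 = 2098920315/2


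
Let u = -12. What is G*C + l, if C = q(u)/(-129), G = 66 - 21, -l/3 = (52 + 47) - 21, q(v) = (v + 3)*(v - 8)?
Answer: -12762/43 ≈ -296.79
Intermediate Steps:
q(v) = (-8 + v)*(3 + v) (q(v) = (3 + v)*(-8 + v) = (-8 + v)*(3 + v))
l = -234 (l = -3*((52 + 47) - 21) = -3*(99 - 21) = -3*78 = -234)
G = 45
C = -60/43 (C = (-24 + (-12)² - 5*(-12))/(-129) = (-24 + 144 + 60)*(-1/129) = 180*(-1/129) = -60/43 ≈ -1.3953)
G*C + l = 45*(-60/43) - 234 = -2700/43 - 234 = -12762/43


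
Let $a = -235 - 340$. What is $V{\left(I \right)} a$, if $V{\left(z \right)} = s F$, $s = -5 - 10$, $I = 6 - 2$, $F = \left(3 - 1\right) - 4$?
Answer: $-17250$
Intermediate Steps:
$F = -2$ ($F = 2 - 4 = -2$)
$a = -575$ ($a = -235 - 340 = -575$)
$I = 4$
$s = -15$ ($s = -5 - 10 = -15$)
$V{\left(z \right)} = 30$ ($V{\left(z \right)} = \left(-15\right) \left(-2\right) = 30$)
$V{\left(I \right)} a = 30 \left(-575\right) = -17250$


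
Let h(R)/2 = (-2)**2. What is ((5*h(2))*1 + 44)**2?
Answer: 7056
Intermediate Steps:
h(R) = 8 (h(R) = 2*(-2)**2 = 2*4 = 8)
((5*h(2))*1 + 44)**2 = ((5*8)*1 + 44)**2 = (40*1 + 44)**2 = (40 + 44)**2 = 84**2 = 7056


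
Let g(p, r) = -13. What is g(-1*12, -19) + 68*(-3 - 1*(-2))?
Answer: -81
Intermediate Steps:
g(-1*12, -19) + 68*(-3 - 1*(-2)) = -13 + 68*(-3 - 1*(-2)) = -13 + 68*(-3 + 2) = -13 + 68*(-1) = -13 - 68 = -81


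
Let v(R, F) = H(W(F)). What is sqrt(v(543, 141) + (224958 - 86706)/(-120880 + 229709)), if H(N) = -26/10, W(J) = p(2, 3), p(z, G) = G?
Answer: I*sqrt(8034656285)/77735 ≈ 1.1531*I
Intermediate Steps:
W(J) = 3
H(N) = -13/5 (H(N) = -26*1/10 = -13/5)
v(R, F) = -13/5
sqrt(v(543, 141) + (224958 - 86706)/(-120880 + 229709)) = sqrt(-13/5 + (224958 - 86706)/(-120880 + 229709)) = sqrt(-13/5 + 138252/108829) = sqrt(-723517/544145) = I*sqrt(8034656285)/77735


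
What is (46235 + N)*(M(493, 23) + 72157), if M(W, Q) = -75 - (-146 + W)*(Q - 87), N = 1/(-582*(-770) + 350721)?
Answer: 165839669128640/38041 ≈ 4.3595e+9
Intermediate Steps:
N = 1/798861 (N = 1/(448140 + 350721) = 1/798861 ≈ 1.2518e-6)
M(W, Q) = -75 - (-146 + W)*(-87 + Q)
(46235 + N)*(M(493, 23) + 72157) = (46235 + 1/798861)*((-12777 + 87*493 + 146*23 - 1*23*493) + 72157) = 36935338336*((-12777 + 42891 + 3358 - 11339) + 72157)/798861 = 36935338336*(22133 + 72157)/798861 = (36935338336/798861)*94290 = 165839669128640/38041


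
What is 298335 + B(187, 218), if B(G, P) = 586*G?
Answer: 407917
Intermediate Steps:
298335 + B(187, 218) = 298335 + 586*187 = 298335 + 109582 = 407917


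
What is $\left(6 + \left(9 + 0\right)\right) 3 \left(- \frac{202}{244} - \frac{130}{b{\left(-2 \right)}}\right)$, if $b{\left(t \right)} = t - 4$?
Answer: $\frac{114405}{122} \approx 937.75$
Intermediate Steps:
$b{\left(t \right)} = -4 + t$ ($b{\left(t \right)} = t - 4 = -4 + t$)
$\left(6 + \left(9 + 0\right)\right) 3 \left(- \frac{202}{244} - \frac{130}{b{\left(-2 \right)}}\right) = \left(6 + \left(9 + 0\right)\right) 3 \left(- \frac{202}{244} - \frac{130}{-4 - 2}\right) = \left(6 + 9\right) 3 \left(\left(-202\right) \frac{1}{244} - \frac{130}{-6}\right) = 15 \cdot 3 \left(- \frac{101}{122} - - \frac{65}{3}\right) = 45 \left(- \frac{101}{122} + \frac{65}{3}\right) = 45 \cdot \frac{7627}{366} = \frac{114405}{122}$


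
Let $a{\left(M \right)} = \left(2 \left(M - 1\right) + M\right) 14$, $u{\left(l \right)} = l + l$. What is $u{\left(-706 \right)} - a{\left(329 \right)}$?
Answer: $-15202$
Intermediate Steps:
$u{\left(l \right)} = 2 l$
$a{\left(M \right)} = -28 + 42 M$ ($a{\left(M \right)} = \left(2 \left(-1 + M\right) + M\right) 14 = \left(\left(-2 + 2 M\right) + M\right) 14 = \left(-2 + 3 M\right) 14 = -28 + 42 M$)
$u{\left(-706 \right)} - a{\left(329 \right)} = 2 \left(-706\right) - \left(-28 + 42 \cdot 329\right) = -1412 - \left(-28 + 13818\right) = -1412 - 13790 = -15202$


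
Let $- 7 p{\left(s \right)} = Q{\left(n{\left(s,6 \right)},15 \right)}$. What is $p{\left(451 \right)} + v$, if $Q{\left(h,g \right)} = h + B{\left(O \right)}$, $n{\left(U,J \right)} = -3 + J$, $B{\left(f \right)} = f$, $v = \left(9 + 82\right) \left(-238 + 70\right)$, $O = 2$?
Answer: $- \frac{107021}{7} \approx -15289.0$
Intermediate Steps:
$v = -15288$ ($v = 91 \left(-168\right) = -15288$)
$Q{\left(h,g \right)} = 2 + h$ ($Q{\left(h,g \right)} = h + 2 = 2 + h$)
$p{\left(s \right)} = - \frac{5}{7}$ ($p{\left(s \right)} = - \frac{2 + \left(-3 + 6\right)}{7} = - \frac{2 + 3}{7} = \left(- \frac{1}{7}\right) 5 = - \frac{5}{7}$)
$p{\left(451 \right)} + v = - \frac{5}{7} - 15288 = - \frac{107021}{7}$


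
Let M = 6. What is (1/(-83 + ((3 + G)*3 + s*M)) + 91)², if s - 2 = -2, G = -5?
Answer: 65577604/7921 ≈ 8279.0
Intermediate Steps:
s = 0 (s = 2 - 2 = 0)
(1/(-83 + ((3 + G)*3 + s*M)) + 91)² = (1/(-83 + ((3 - 5)*3 + 0*6)) + 91)² = (1/(-83 + (-2*3 + 0)) + 91)² = (1/(-83 + (-6 + 0)) + 91)² = (1/(-83 - 6) + 91)² = (1/(-89) + 91)² = (-1/89 + 91)² = (8098/89)² = 65577604/7921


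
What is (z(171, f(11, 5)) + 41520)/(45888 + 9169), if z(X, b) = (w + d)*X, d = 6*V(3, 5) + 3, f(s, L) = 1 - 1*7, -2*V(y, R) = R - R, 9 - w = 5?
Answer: 42717/55057 ≈ 0.77587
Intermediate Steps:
w = 4 (w = 9 - 1*5 = 9 - 5 = 4)
V(y, R) = 0 (V(y, R) = -(R - R)/2 = -½*0 = 0)
f(s, L) = -6 (f(s, L) = 1 - 7 = -6)
d = 3 (d = 6*0 + 3 = 0 + 3 = 3)
z(X, b) = 7*X (z(X, b) = (4 + 3)*X = 7*X)
(z(171, f(11, 5)) + 41520)/(45888 + 9169) = (7*171 + 41520)/(45888 + 9169) = (1197 + 41520)/55057 = 42717*(1/55057) = 42717/55057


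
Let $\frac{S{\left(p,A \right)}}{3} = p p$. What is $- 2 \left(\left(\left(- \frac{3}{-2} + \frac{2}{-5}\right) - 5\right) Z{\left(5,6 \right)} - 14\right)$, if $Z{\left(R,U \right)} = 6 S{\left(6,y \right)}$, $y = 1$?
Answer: $\frac{25412}{5} \approx 5082.4$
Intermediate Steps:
$S{\left(p,A \right)} = 3 p^{2}$ ($S{\left(p,A \right)} = 3 p p = 3 p^{2}$)
$Z{\left(R,U \right)} = 648$ ($Z{\left(R,U \right)} = 6 \cdot 3 \cdot 6^{2} = 6 \cdot 3 \cdot 36 = 6 \cdot 108 = 648$)
$- 2 \left(\left(\left(- \frac{3}{-2} + \frac{2}{-5}\right) - 5\right) Z{\left(5,6 \right)} - 14\right) = - 2 \left(\left(\left(- \frac{3}{-2} + \frac{2}{-5}\right) - 5\right) 648 - 14\right) = - 2 \left(\left(\left(\left(-3\right) \left(- \frac{1}{2}\right) + 2 \left(- \frac{1}{5}\right)\right) - 5\right) 648 - 14\right) = - 2 \left(\left(\left(\frac{3}{2} - \frac{2}{5}\right) - 5\right) 648 - 14\right) = - 2 \left(\left(\frac{11}{10} - 5\right) 648 - 14\right) = - 2 \left(\left(- \frac{39}{10}\right) 648 - 14\right) = - 2 \left(- \frac{12636}{5} - 14\right) = \left(-2\right) \left(- \frac{12706}{5}\right) = \frac{25412}{5}$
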